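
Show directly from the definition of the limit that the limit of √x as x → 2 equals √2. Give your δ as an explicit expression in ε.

Let ε > 0 be given. We want δ > 0 such that 0 < |x − 2| < δ implies |√x − √2| < ε.
Multiplying by the conjugate, |√x − √2| = |x − 2|/(√x + √2).
Restrict δ ≤ 2 so that |x − 2| < 2 forces x > 0, and then √x + √2 > √2.
Hence |√x − √2| < |x − 2|/√2, which is < ε once |x − 2| < √2·ε.
Take δ = min(2, √2·ε). If 0 < |x − 2| < δ then x > 0 and |√x − √2| < |x − 2|/√2 < ε.

δ = min(2, √2·ε)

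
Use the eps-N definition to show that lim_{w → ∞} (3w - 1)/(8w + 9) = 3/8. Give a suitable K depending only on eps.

Fix eps > 0. We seek K > 0 such that w > K implies |(3w - 1)/(8w + 9) − (3/8)| < eps.
(3w - 1)/(8w + 9) − (3/8) = (8(3w - 1) − 3(8w + 9)) / (8(8w + 9)) = -35/(8(8w + 9)).
For w > 0 we have 8w + 9 > 8w, so |(3w - 1)/(8w + 9) − (3/8)| = 35/(8(8w + 9)) < 35/(8·8w) = (35/64)/w.
Thus |(3w - 1)/(8w + 9) − (3/8)| < eps whenever w > (35/64)/eps.
Take K = (35/64)/eps. If w > K then |(3w - 1)/(8w + 9) − (3/8)| < (35/64)/w < eps.

K = (35/64)/eps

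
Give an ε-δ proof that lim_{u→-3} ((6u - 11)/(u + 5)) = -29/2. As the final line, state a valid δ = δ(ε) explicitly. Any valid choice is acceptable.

δ = min(1, (2/41)ε)

Suppose ε > 0. We want δ > 0 with 0 < |u + 3| < δ ⇒ |(6u - 11)/(u + 5) + 29/2| < ε.
Combining over a common denominator, (6u - 11)/(u + 5) + 29/2 = [(6u - 11)·2 − (-29)·(u + 5)] / [2·(u + 5)] = 41(u + 3) / (2(u + 5)).
So |(6u - 11)/(u + 5) + 29/2| = 41|u + 3| / (2·|u + 5|).
Require δ ≤ 1, so |u + 5| ≥ |2| − |u + 3| > 2 − 1 = 1.
Hence |(6u - 11)/(u + 5) + 29/2| < 41|u + 3|/(2·1) = (41/2)|u + 3|, which is < ε once |u + 3| < (2/41)ε.
Take δ = min(1, (2/41)ε). Then 0 < |u + 3| < δ forces both bounds, so |(6u - 11)/(u + 5) + 29/2| < ε.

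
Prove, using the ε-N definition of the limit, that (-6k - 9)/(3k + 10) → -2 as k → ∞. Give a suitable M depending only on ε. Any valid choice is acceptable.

Fix ε > 0. For k ≥ 1, |(-6k - 9)/(3k + 10) + 2| = |33|/(3(3k + 10)) = 33/(3(3k + 10)).
Since 3k + 10 ≥ 3k for k ≥ 1, this is ≤ 33/(3·3k) = (11/3)/k.
So |(-6k - 9)/(3k + 10) + 2| < ε whenever k > (11/3)/ε.
Take M = (11/3)/ε. If k > M then |(-6k - 9)/(3k + 10) + 2| ≤ (11/3)/k < ε.

M = (11/3)/ε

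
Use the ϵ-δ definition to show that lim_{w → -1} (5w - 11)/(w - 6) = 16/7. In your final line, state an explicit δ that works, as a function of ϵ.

Let ϵ > 0. We want δ > 0 with 0 < |w + 1| < δ ⇒ |(5w - 11)/(w - 6) − (16/7)| < ϵ.
Combining over a common denominator, (5w - 11)/(w - 6) − (16/7) = [(5w - 11)·(-7) − (-16)·(w - 6)] / [(-7)·(w - 6)] = -19(w + 1) / ((-7)(w - 6)).
So |(5w - 11)/(w - 6) − (16/7)| = 19|w + 1| / (7·|w − 6|).
Require δ ≤ 7/2, so |w − 6| ≥ |-7| − |w + 1| > 7 − 7/2 = 7/2.
Hence |(5w - 11)/(w - 6) − (16/7)| < 19|w + 1|/(7·(7/2)) = (38/49)|w + 1|, which is < ϵ once |w + 1| < (49/38)ϵ.
Take δ = min(7/2, (49/38)ϵ). Then 0 < |w + 1| < δ forces both bounds, so |(5w - 11)/(w - 6) − (16/7)| < ϵ.

δ = min(7/2, (49/38)ϵ)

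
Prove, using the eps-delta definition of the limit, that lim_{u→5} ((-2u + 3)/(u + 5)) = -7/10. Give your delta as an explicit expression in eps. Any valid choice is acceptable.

Suppose eps > 0. We want delta > 0 with 0 < |u − 5| < delta ⇒ |(-2u + 3)/(u + 5) + 7/10| < eps.
Combining over a common denominator, (-2u + 3)/(u + 5) + 7/10 = [(-2u + 3)·10 − (-7)·(u + 5)] / [10·(u + 5)] = -13(u − 5) / (10(u + 5)).
So |(-2u + 3)/(u + 5) + 7/10| = 13|u − 5| / (10·|u + 5|).
Require delta ≤ 5, so |u + 5| ≥ |10| − |u − 5| > 10 − 5 = 5.
Hence |(-2u + 3)/(u + 5) + 7/10| < 13|u − 5|/(10·5) = (13/50)|u − 5|, which is < eps once |u − 5| < (50/13)eps.
Take delta = min(5, (50/13)eps). Then 0 < |u − 5| < delta forces both bounds, so |(-2u + 3)/(u + 5) + 7/10| < eps.

delta = min(5, (50/13)eps)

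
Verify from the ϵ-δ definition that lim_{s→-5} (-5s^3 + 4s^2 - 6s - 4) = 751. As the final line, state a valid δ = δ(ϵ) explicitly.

Let ϵ > 0 be given. We want δ > 0 such that 0 < |s + 5| < δ implies |(-5s^3 + 4s^2 - 6s - 4) − 751| < ϵ.
(-5s^3 + 4s^2 - 6s - 4) − 751 = -5s^3 + 4s^2 - 6s - 755 = (s + 5)(-5s^2 + 29s - 151).
So |(-5s^3 + 4s^2 - 6s - 4) − 751| = |s + 5|·|-5s^2 + 29s - 151|.
Require δ ≤ 2. Then |s + 5| < 2 gives |s| < 7, and by the triangle inequality |-5s^2 + 29s - 151| ≤ 5·7^2 + 29·7 + 151 = 599.
Hence |(-5s^3 + 4s^2 - 6s - 4) − 751| ≤ 599|s + 5| < ϵ provided |s + 5| < ϵ/599.
Take δ = min(2, ϵ/599). Then 0 < |s + 5| < δ gives both |s + 5| < 2 and |s + 5| < ϵ/599, so |(-5s^3 + 4s^2 - 6s - 4) − 751| < ϵ.

δ = min(2, ϵ/599)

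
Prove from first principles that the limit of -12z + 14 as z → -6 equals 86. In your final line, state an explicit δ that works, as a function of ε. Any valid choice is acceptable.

δ = ε/12

Suppose ε > 0. We need δ > 0 so that 0 < |z + 6| < δ implies |(-12z + 14) − 86| < ε.
|(-12z + 14) − 86| = |-12z - 72| = 12|z + 6|.
So 12|z + 6| < ε exactly when |z + 6| < ε/12.
Choosing δ = ε/12 gives |(-12z + 14) − 86| = 12|z + 6| < ε whenever |z + 6| < δ.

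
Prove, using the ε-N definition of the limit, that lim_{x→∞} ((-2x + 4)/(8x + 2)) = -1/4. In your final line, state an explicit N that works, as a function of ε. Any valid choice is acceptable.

N = (9/16)/ε

Let ε > 0. We seek N > 0 such that x > N implies |(-2x + 4)/(8x + 2) + 1/4| < ε.
(-2x + 4)/(8x + 2) + 1/4 = (8(-2x + 4) − (-2)(8x + 2)) / (8(8x + 2)) = 36/(8(8x + 2)).
For x > 0 we have 8x + 2 > 8x, so |(-2x + 4)/(8x + 2) + 1/4| = 36/(8(8x + 2)) < 36/(8·8x) = (9/16)/x.
Thus |(-2x + 4)/(8x + 2) + 1/4| < ε whenever x > (9/16)/ε.
Take N = (9/16)/ε. If x > N then |(-2x + 4)/(8x + 2) + 1/4| < (9/16)/x < ε.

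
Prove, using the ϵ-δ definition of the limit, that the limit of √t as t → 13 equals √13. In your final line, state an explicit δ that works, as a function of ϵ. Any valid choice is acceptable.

Suppose ϵ > 0. We want δ > 0 such that 0 < |t − 13| < δ implies |√t − √13| < ϵ.
Rationalise: √t − √13 = (t − 13)/(√t + √13), so |√t − √13| = |t − 13|/(√t + √13).
Restrict δ ≤ 13 so that |t − 13| < 13 forces t > 0, and then √t + √13 > √13.
Hence |√t − √13| < |t − 13|/√13, which is < ϵ once |t − 13| < √13·ϵ.
Take δ = min(13, √13·ϵ). If 0 < |t − 13| < δ then t > 0 and |√t − √13| < |t − 13|/√13 < ϵ.

δ = min(13, √13·ϵ)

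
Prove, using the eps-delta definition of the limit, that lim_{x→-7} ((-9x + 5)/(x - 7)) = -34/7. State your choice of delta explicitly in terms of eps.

delta = min(7, (49/29)eps)

Let eps > 0. We want delta > 0 with 0 < |x + 7| < delta ⇒ |(-9x + 5)/(x - 7) + 34/7| < eps.
Combining over a common denominator, (-9x + 5)/(x - 7) + 34/7 = [(-9x + 5)·(-14) − 68·(x - 7)] / [(-14)·(x - 7)] = 58(x + 7) / ((-14)(x - 7)).
So |(-9x + 5)/(x - 7) + 34/7| = 58|x + 7| / (14·|x − 7|).
Restrict delta ≤ 7. Then |x + 7| < 7 gives |x − 7| = |(x + 7) + (-14)| ≥ 14 − 7 = 7.
Hence |(-9x + 5)/(x - 7) + 34/7| < 58|x + 7|/(14·7) = (29/49)|x + 7|, which is < eps once |x + 7| < (49/29)eps.
Take delta = min(7, (49/29)eps). Then 0 < |x + 7| < delta forces both bounds, so |(-9x + 5)/(x - 7) + 34/7| < eps.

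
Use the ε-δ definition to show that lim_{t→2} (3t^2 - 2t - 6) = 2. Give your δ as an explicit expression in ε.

Suppose ε > 0. We want δ > 0 such that 0 < |t − 2| < δ implies |(3t^2 - 2t - 6) − 2| < ε.
(3t^2 - 2t - 6) − 2 = 3t^2 - 2t - 8 = (t − 2)(3t + 4).
So |(3t^2 - 2t - 6) − 2| = |t − 2|·|3t + 4|.
Assume first that |t − 2| < 2, so |t| < 4. Then |3t + 4| ≤ 3·4 + 4 = 16.
Hence |(3t^2 - 2t - 6) − 2| ≤ 16|t − 2| < ε provided |t − 2| < ε/16.
Choosing δ = min(2, ε/16) ensures both conditions, hence |(3t^2 - 2t - 6) − 2| < ε.

δ = min(2, ε/16)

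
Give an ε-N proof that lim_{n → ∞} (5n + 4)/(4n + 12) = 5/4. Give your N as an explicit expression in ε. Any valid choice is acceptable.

Let ε > 0. For n ≥ 1, |(5n + 4)/(4n + 12) − (5/4)| = |-44|/(4(4n + 12)) = 44/(4(4n + 12)).
Since 4n + 12 ≥ 4n for n ≥ 1, this is ≤ 44/(4·4n) = (11/4)/n.
So |(5n + 4)/(4n + 12) − (5/4)| < ε whenever n > (11/4)/ε.
Take N = (11/4)/ε. If n > N then |(5n + 4)/(4n + 12) − (5/4)| ≤ (11/4)/n < ε.

N = (11/4)/ε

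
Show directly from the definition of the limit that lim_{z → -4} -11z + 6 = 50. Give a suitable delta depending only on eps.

Let eps > 0. We need delta > 0 so that 0 < |z + 4| < delta implies |(-11z + 6) − 50| < eps.
|(-11z + 6) − 50| = |-11z - 44| = 11|z + 4|.
Thus it suffices that |z + 4| < eps/11.
Choosing delta = eps/11 gives |(-11z + 6) − 50| = 11|z + 4| < eps whenever |z + 4| < delta.

delta = eps/11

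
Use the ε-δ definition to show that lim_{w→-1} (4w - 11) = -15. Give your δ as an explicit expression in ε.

δ = ε/4

Let ε > 0. We need δ > 0 so that 0 < |w + 1| < δ implies |(4w - 11) + 15| < ε.
Since (4w - 11) + 15 = 4(w + 1), we have |(4w - 11) + 15| = 4|w + 1|.
So 4|w + 1| < ε exactly when |w + 1| < ε/4.
Take δ = ε/4. If 0 < |w + 1| < δ then |(4w - 11) + 15| = 4|w + 1| < 4·(ε/4) = ε.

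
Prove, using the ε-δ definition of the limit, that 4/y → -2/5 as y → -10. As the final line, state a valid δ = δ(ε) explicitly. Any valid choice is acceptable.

Suppose ε > 0. We seek δ > 0 such that 0 < |y + 10| < δ implies |4/y + 2/5| < ε.
|4/y + 2/5| = 4·|-10 − y|/(10·|y|) = 4|y + 10|/(10|y|).
Require δ ≤ 5 so that |y| > 10 − 5 = 5, hence 10|y| > 50.
Then |4/y + 2/5| < 4|y + 10|/50, which is < ε when |y + 10| < (25/2)ε.
Take δ = min(5, (25/2)ε). Then 0 < |y + 10| < δ gives both |y + 10| < 5 and |y + 10| < (25/2)ε, so |4/y + 2/5| < ε.

δ = min(5, (25/2)ε)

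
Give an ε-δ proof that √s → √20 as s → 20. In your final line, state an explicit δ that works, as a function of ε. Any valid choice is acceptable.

Fix ε > 0. We want δ > 0 such that 0 < |s − 20| < δ implies |√s − √20| < ε.
Rationalise: √s − √20 = (s − 20)/(√s + √20), so |√s − √20| = |s − 20|/(√s + √20).
Restrict δ ≤ 20 so that |s − 20| < 20 forces s > 0, and then √s + √20 > √20.
Hence |√s − √20| < |s − 20|/√20, which is < ε once |s − 20| < √20·ε.
Take δ = min(20, √20·ε). If 0 < |s − 20| < δ then s > 0 and |√s − √20| < |s − 20|/√20 < ε.

δ = min(20, √20·ε)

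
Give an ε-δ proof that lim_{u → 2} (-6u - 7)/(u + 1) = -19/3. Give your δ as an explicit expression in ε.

δ = min(3/2, (9/2)ε)

Let ε > 0 be given. We want δ > 0 with 0 < |u − 2| < δ ⇒ |(-6u - 7)/(u + 1) + 19/3| < ε.
Combining over a common denominator, (-6u - 7)/(u + 1) + 19/3 = [(-6u - 7)·3 − (-19)·(u + 1)] / [3·(u + 1)] = 1(u − 2) / (3(u + 1)).
So |(-6u - 7)/(u + 1) + 19/3| = |u − 2| / (3·|u + 1|).
Require δ ≤ 3/2, so |u + 1| ≥ |3| − |u − 2| > 3 − 3/2 = 3/2.
Hence |(-6u - 7)/(u + 1) + 19/3| < |u − 2|/(3·(3/2)) = (2/9)|u − 2|, which is < ε once |u − 2| < (9/2)ε.
Take δ = min(3/2, (9/2)ε). Then 0 < |u − 2| < δ forces both bounds, so |(-6u - 7)/(u + 1) + 19/3| < ε.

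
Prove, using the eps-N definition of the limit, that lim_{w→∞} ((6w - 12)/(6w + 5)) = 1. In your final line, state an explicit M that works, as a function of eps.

M = (17/6)/eps

Fix eps > 0. We seek M > 0 such that w > M implies |(6w - 12)/(6w + 5) − 1| < eps.
(6w - 12)/(6w + 5) − 1 = (6(6w - 12) − 6(6w + 5)) / (6(6w + 5)) = -102/(6(6w + 5)).
For w > 0 we have 6w + 5 > 6w, so |(6w - 12)/(6w + 5) − 1| = 102/(6(6w + 5)) < 102/(6·6w) = (17/6)/w.
Thus |(6w - 12)/(6w + 5) − 1| < eps whenever w > (17/6)/eps.
Take M = (17/6)/eps. If w > M then |(6w - 12)/(6w + 5) − 1| < (17/6)/w < eps.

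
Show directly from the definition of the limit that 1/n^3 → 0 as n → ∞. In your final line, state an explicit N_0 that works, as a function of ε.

N_0 = (1/ε)^{1/3}

Let ε > 0. For n ≥ 1, |1/n^3 − 0| = 1/n^3.
1/n^3 < ε ⇔ n^3 > 1/ε ⇔ n > (1/ε)^{1/3}.
Take N_0 = (1/ε)^{1/3}. Then n > N_0 implies 1/n^3 < ε.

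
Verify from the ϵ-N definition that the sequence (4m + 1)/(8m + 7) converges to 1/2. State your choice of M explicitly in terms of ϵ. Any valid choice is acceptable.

M = (5/16)/ϵ

Let ϵ > 0 be given. For m ≥ 1, |(4m + 1)/(8m + 7) − (1/2)| = |-20|/(8(8m + 7)) = 20/(8(8m + 7)).
Since 8m + 7 ≥ 8m for m ≥ 1, this is ≤ 20/(8·8m) = (5/16)/m.
So |(4m + 1)/(8m + 7) − (1/2)| < ϵ whenever m > (5/16)/ϵ.
Take M = (5/16)/ϵ. If m > M then |(4m + 1)/(8m + 7) − (1/2)| ≤ (5/16)/m < ϵ.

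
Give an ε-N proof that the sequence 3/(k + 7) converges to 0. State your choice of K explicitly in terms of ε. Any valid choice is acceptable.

K = 3/ε

Suppose ε > 0. For k ≥ 1, |3/(k + 7) − 0| = 3/(k + 7) ≤ 3/k.
We need 3/k < ε, i.e. k > 3/ε.
Take K = 3/ε. If k > K then |3/(k + 7)| ≤ 3/k < ε.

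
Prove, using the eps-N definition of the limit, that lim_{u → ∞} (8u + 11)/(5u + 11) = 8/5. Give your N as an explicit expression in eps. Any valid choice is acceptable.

N = (33/25)/eps

Let eps > 0 be given. We seek N > 0 such that u > N implies |(8u + 11)/(5u + 11) − (8/5)| < eps.
(8u + 11)/(5u + 11) − (8/5) = (5(8u + 11) − 8(5u + 11)) / (5(5u + 11)) = -33/(5(5u + 11)).
For u > 0 we have 5u + 11 > 5u, so |(8u + 11)/(5u + 11) − (8/5)| = 33/(5(5u + 11)) < 33/(5·5u) = (33/25)/u.
Thus |(8u + 11)/(5u + 11) − (8/5)| < eps whenever u > (33/25)/eps.
Take N = (33/25)/eps. If u > N then |(8u + 11)/(5u + 11) − (8/5)| < (33/25)/u < eps.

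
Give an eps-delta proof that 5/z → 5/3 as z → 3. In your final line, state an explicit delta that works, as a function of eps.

Let eps > 0. We seek delta > 0 such that 0 < |z − 3| < delta implies |5/z − (5/3)| < eps.
|5/z − (5/3)| = 5·|3 − z|/(3·|z|) = 5|z − 3|/(3|z|).
Require delta ≤ 3/2 so that |z| > 3 − 3/2 = 3/2, hence 3|z| > 9/2.
Then |5/z − (5/3)| < 5|z − 3|/(9/2), which is < eps when |z − 3| < (9/10)eps.
Take delta = min(3/2, (9/10)eps). Then 0 < |z − 3| < delta gives both |z − 3| < 3/2 and |z − 3| < (9/10)eps, so |5/z − (5/3)| < eps.

delta = min(3/2, (9/10)eps)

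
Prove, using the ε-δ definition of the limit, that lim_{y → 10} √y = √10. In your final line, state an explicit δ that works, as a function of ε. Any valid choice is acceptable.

Suppose ε > 0. We want δ > 0 such that 0 < |y − 10| < δ implies |√y − √10| < ε.
Rationalise: √y − √10 = (y − 10)/(√y + √10), so |√y − √10| = |y − 10|/(√y + √10).
Restrict δ ≤ 10 so that |y − 10| < 10 forces y > 0, and then √y + √10 > √10.
Hence |√y − √10| < |y − 10|/√10, which is < ε once |y − 10| < √10·ε.
Take δ = min(10, √10·ε). If 0 < |y − 10| < δ then y > 0 and |√y − √10| < |y − 10|/√10 < ε.

δ = min(10, √10·ε)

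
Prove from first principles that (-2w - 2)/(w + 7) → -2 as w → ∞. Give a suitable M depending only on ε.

Fix ε > 0. We seek M > 0 such that w > M implies |(-2w - 2)/(w + 7) + 2| < ε.
(-2w - 2)/(w + 7) + 2 = ((-2w - 2) − (-2)(w + 7)) / ((w + 7)) = 12/((w + 7)).
For w > 0 we have w + 7 > w, so |(-2w - 2)/(w + 7) + 2| = 12/((w + 7)) < 12/(w) = 12/w.
Thus |(-2w - 2)/(w + 7) + 2| < ε whenever w > 12/ε.
Take M = 12/ε. If w > M then |(-2w - 2)/(w + 7) + 2| < 12/w < ε.

M = 12/ε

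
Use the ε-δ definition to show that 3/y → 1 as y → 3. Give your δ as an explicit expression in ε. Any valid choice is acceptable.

Let ε > 0 be given. We seek δ > 0 such that 0 < |y − 3| < δ implies |3/y − 1| < ε.
|3/y − 1| = 3·|3 − y|/(3·|y|) = 3|y − 3|/(3|y|).
Require δ ≤ 3/2 so that |y| > 3 − 3/2 = 3/2, hence 3|y| > 9/2.
Then |3/y − 1| < 3|y − 3|/(9/2), which is < ε when |y − 3| < (3/2)ε.
Take δ = min(3/2, (3/2)ε). Then 0 < |y − 3| < δ gives both |y − 3| < 3/2 and |y − 3| < (3/2)ε, so |3/y − 1| < ε.

δ = min(3/2, (3/2)ε)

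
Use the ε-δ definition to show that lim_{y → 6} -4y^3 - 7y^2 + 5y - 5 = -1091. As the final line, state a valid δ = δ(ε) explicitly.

δ = min(1, ε/594)

Let ε > 0. We want δ > 0 such that 0 < |y − 6| < δ implies |(-4y^3 - 7y^2 + 5y - 5) + 1091| < ε.
(-4y^3 - 7y^2 + 5y - 5) + 1091 = -4y^3 - 7y^2 + 5y + 1086 = (y − 6)(-4y^2 - 31y - 181).
So |(-4y^3 - 7y^2 + 5y - 5) + 1091| = |y − 6|·|-4y^2 - 31y - 181|.
Assume first that |y − 6| < 1, so |y| < 7. Then |-4y^2 - 31y - 181| ≤ 4·7^2 + 31·7 + 181 = 594.
Hence |(-4y^3 - 7y^2 + 5y - 5) + 1091| ≤ 594|y − 6| < ε provided |y − 6| < ε/594.
Choosing δ = min(1, ε/594) ensures both conditions, hence |(-4y^3 - 7y^2 + 5y - 5) + 1091| < ε.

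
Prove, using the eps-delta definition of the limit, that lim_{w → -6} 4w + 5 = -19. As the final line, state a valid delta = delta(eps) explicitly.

delta = eps/4

Fix eps > 0. We need delta > 0 so that 0 < |w + 6| < delta implies |(4w + 5) + 19| < eps.
|(4w + 5) + 19| = |4w + 24| = 4|w + 6|.
Thus it suffices that |w + 6| < eps/4.
Choosing delta = eps/4 gives |(4w + 5) + 19| = 4|w + 6| < eps whenever |w + 6| < delta.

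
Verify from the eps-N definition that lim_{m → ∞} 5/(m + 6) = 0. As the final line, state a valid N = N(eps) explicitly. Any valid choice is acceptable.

Let eps > 0 be given. For m ≥ 1, |5/(m + 6) − 0| = 5/(m + 6) ≤ 5/m.
We need 5/m < eps, i.e. m > 5/eps.
Take N = 5/eps. If m > N then |5/(m + 6)| ≤ 5/m < eps.

N = 5/eps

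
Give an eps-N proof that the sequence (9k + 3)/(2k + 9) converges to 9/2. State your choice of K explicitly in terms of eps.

Fix eps > 0. For k ≥ 1, |(9k + 3)/(2k + 9) − (9/2)| = |-75|/(2(2k + 9)) = 75/(2(2k + 9)).
Since 2k + 9 ≥ 2k for k ≥ 1, this is ≤ 75/(2·2k) = (75/4)/k.
So |(9k + 3)/(2k + 9) − (9/2)| < eps whenever k > (75/4)/eps.
Take K = (75/4)/eps. If k > K then |(9k + 3)/(2k + 9) − (9/2)| ≤ (75/4)/k < eps.

K = (75/4)/eps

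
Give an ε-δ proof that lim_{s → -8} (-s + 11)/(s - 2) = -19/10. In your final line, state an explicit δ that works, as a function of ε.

Suppose ε > 0. We want δ > 0 with 0 < |s + 8| < δ ⇒ |(-s + 11)/(s - 2) + 19/10| < ε.
Combining over a common denominator, (-s + 11)/(s - 2) + 19/10 = [(-s + 11)·(-10) − 19·(s - 2)] / [(-10)·(s - 2)] = -9(s + 8) / ((-10)(s - 2)).
So |(-s + 11)/(s - 2) + 19/10| = 9|s + 8| / (10·|s − 2|).
Restrict δ ≤ 5. Then |s + 8| < 5 gives |s − 2| = |(s + 8) + (-10)| ≥ 10 − 5 = 5.
Hence |(-s + 11)/(s - 2) + 19/10| < 9|s + 8|/(10·5) = (9/50)|s + 8|, which is < ε once |s + 8| < (50/9)ε.
Take δ = min(5, (50/9)ε). Then 0 < |s + 8| < δ forces both bounds, so |(-s + 11)/(s - 2) + 19/10| < ε.

δ = min(5, (50/9)ε)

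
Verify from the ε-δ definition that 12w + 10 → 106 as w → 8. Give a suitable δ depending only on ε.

Let ε > 0 be given. We need δ > 0 so that 0 < |w − 8| < δ implies |(12w + 10) − 106| < ε.
|(12w + 10) − 106| = |12w - 96| = 12|w − 8|.
Thus it suffices that |w − 8| < ε/12.
Choosing δ = ε/12 gives |(12w + 10) − 106| = 12|w − 8| < ε whenever |w − 8| < δ.

δ = ε/12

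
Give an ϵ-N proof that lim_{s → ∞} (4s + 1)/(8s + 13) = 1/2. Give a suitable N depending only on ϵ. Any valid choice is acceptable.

N = (11/16)/ϵ

Suppose ϵ > 0. We seek N > 0 such that s > N implies |(4s + 1)/(8s + 13) − (1/2)| < ϵ.
(4s + 1)/(8s + 13) − (1/2) = (8(4s + 1) − 4(8s + 13)) / (8(8s + 13)) = -44/(8(8s + 13)).
For s > 0 we have 8s + 13 > 8s, so |(4s + 1)/(8s + 13) − (1/2)| = 44/(8(8s + 13)) < 44/(8·8s) = (11/16)/s.
Thus |(4s + 1)/(8s + 13) − (1/2)| < ϵ whenever s > (11/16)/ϵ.
Take N = (11/16)/ϵ. If s > N then |(4s + 1)/(8s + 13) − (1/2)| < (11/16)/s < ϵ.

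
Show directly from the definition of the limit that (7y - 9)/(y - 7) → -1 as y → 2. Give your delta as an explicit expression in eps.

Suppose eps > 0. We want delta > 0 with 0 < |y − 2| < delta ⇒ |(7y - 9)/(y - 7) + 1| < eps.
Combining over a common denominator, (7y - 9)/(y - 7) + 1 = [(7y - 9)·(-5) − 5·(y - 7)] / [(-5)·(y - 7)] = -40(y − 2) / ((-5)(y - 7)).
So |(7y - 9)/(y - 7) + 1| = 40|y − 2| / (5·|y − 7|).
Restrict delta ≤ 5/2. Then |y − 2| < 5/2 gives |y − 7| = |(y − 2) + (-5)| ≥ 5 − 5/2 = 5/2.
Hence |(7y - 9)/(y - 7) + 1| < 40|y − 2|/(5·(5/2)) = (16/5)|y − 2|, which is < eps once |y − 2| < (5/16)eps.
Take delta = min(5/2, (5/16)eps). Then 0 < |y − 2| < delta forces both bounds, so |(7y - 9)/(y - 7) + 1| < eps.

delta = min(5/2, (5/16)eps)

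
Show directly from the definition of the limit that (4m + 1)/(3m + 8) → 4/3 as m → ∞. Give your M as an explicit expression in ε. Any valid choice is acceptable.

Suppose ε > 0. For m ≥ 1, |(4m + 1)/(3m + 8) − (4/3)| = |-29|/(3(3m + 8)) = 29/(3(3m + 8)).
Since 3m + 8 ≥ 3m for m ≥ 1, this is ≤ 29/(3·3m) = (29/9)/m.
So |(4m + 1)/(3m + 8) − (4/3)| < ε whenever m > (29/9)/ε.
Take M = (29/9)/ε. If m > M then |(4m + 1)/(3m + 8) − (4/3)| ≤ (29/9)/m < ε.

M = (29/9)/ε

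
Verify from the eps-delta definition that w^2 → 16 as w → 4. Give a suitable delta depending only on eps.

Suppose eps > 0. We seek delta > 0 with 0 < |w − 4| < delta ⇒ |w^2 − 16| < eps.
Factor: w^2 − 16 = (w − 4)(w + 4), so |w^2 − 16| = |w − 4|·|w + 4|.
Restrict delta ≤ 2. Then |w − 4| < 2 gives |w| < 6, so by the triangle inequality |w + 4| ≤ 6 + 4 = 10.
Hence |w^2 − 16| ≤ 10|w − 4|, which is < eps once |w − 4| < eps/10.
Take delta = min(2, eps/10). If 0 < |w − 4| < delta then both bounds hold and |w^2 − 16| ≤ 10|w − 4| < 10·(eps/10) = eps.

delta = min(2, eps/10)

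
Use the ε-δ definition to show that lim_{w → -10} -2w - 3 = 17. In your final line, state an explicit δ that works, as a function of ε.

Let ε > 0. We need δ > 0 so that 0 < |w + 10| < δ implies |(-2w - 3) − 17| < ε.
|(-2w - 3) − 17| = |-2w - 20| = 2|w + 10|.
So 2|w + 10| < ε exactly when |w + 10| < ε/2.
Choosing δ = ε/2 gives |(-2w - 3) − 17| = 2|w + 10| < ε whenever |w + 10| < δ.

δ = ε/2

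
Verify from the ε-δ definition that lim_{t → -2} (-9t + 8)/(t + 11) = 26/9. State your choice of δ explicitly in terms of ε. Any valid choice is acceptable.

δ = min(9/2, (81/214)ε)

Suppose ε > 0. We want δ > 0 with 0 < |t + 2| < δ ⇒ |(-9t + 8)/(t + 11) − (26/9)| < ε.
Combining over a common denominator, (-9t + 8)/(t + 11) − (26/9) = [(-9t + 8)·9 − 26·(t + 11)] / [9·(t + 11)] = -107(t + 2) / (9(t + 11)).
So |(-9t + 8)/(t + 11) − (26/9)| = 107|t + 2| / (9·|t + 11|).
Restrict δ ≤ 9/2. Then |t + 2| < 9/2 gives |t + 11| = |(t + 2) + 9| ≥ 9 − 9/2 = 9/2.
Hence |(-9t + 8)/(t + 11) − (26/9)| < 107|t + 2|/(9·(9/2)) = (214/81)|t + 2|, which is < ε once |t + 2| < (81/214)ε.
Take δ = min(9/2, (81/214)ε). Then 0 < |t + 2| < δ forces both bounds, so |(-9t + 8)/(t + 11) − (26/9)| < ε.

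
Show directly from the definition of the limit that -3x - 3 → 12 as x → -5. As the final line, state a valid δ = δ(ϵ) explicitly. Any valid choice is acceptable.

δ = ϵ/3

Suppose ϵ > 0. We need δ > 0 so that 0 < |x + 5| < δ implies |(-3x - 3) − 12| < ϵ.
Since (-3x - 3) − 12 = -3(x + 5), we have |(-3x - 3) − 12| = 3|x + 5|.
So 3|x + 5| < ϵ exactly when |x + 5| < ϵ/3.
Choosing δ = ϵ/3 gives |(-3x - 3) − 12| = 3|x + 5| < ϵ whenever |x + 5| < δ.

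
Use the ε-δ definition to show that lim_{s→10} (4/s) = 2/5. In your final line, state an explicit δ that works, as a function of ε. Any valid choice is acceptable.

δ = min(5, (25/2)ε)

Let ε > 0. We seek δ > 0 such that 0 < |s − 10| < δ implies |4/s − (2/5)| < ε.
|4/s − (2/5)| = 4·|10 − s|/(10·|s|) = 4|s − 10|/(10|s|).
Restrict δ ≤ 5. Then |s − 10| < 5 gives |s| > 5, so 10|s| > 50.
Then |4/s − (2/5)| < 4|s − 10|/50, which is < ε when |s − 10| < (25/2)ε.
Take δ = min(5, (25/2)ε). Then 0 < |s − 10| < δ gives both |s − 10| < 5 and |s − 10| < (25/2)ε, so |4/s − (2/5)| < ε.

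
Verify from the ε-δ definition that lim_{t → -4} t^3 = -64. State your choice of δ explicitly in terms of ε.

Suppose ε > 0. We seek δ > 0 with 0 < |t + 4| < δ ⇒ |t^3 + 64| < ε.
Factor: t^3 + 64 = (t + 4)(t^2 - 4t + 16), so |t^3 + 64| = |t + 4|·|t^2 - 4t + 16|.
Restrict δ ≤ 1. Then |t + 4| < 1 gives |t| < 5, so by the triangle inequality |t^2 - 4t + 16| ≤ 5^2 + 4·5 + 16 = 61.
Hence |t^3 + 64| ≤ 61|t + 4|, which is < ε once |t + 4| < ε/61.
Take δ = min(1, ε/61). If 0 < |t + 4| < δ then both bounds hold and |t^3 + 64| ≤ 61|t + 4| < 61·(ε/61) = ε.

δ = min(1, ε/61)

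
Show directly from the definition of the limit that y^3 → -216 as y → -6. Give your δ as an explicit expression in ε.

Fix ε > 0. We seek δ > 0 with 0 < |y + 6| < δ ⇒ |y^3 + 216| < ε.
Factor: y^3 + 216 = (y + 6)(y^2 - 6y + 36), so |y^3 + 216| = |y + 6|·|y^2 - 6y + 36|.
Restrict δ ≤ 2. Then |y + 6| < 2 gives |y| < 8, so by the triangle inequality |y^2 - 6y + 36| ≤ 8^2 + 6·8 + 36 = 148.
Hence |y^3 + 216| ≤ 148|y + 6|, which is < ε once |y + 6| < ε/148.
Take δ = min(2, ε/148). If 0 < |y + 6| < δ then both bounds hold and |y^3 + 216| ≤ 148|y + 6| < 148·(ε/148) = ε.

δ = min(2, ε/148)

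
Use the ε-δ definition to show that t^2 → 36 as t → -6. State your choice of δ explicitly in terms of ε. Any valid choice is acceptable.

δ = min(2, ε/14)

Let ε > 0 be given. We seek δ > 0 with 0 < |t + 6| < δ ⇒ |t^2 − 36| < ε.
Factor: t^2 − 36 = (t + 6)(t - 6), so |t^2 − 36| = |t + 6|·|t - 6|.
Restrict δ ≤ 2. Then |t + 6| < 2 gives |t| < 8, so by the triangle inequality |t - 6| ≤ 8 + 6 = 14.
Hence |t^2 − 36| ≤ 14|t + 6|, which is < ε once |t + 6| < ε/14.
Take δ = min(2, ε/14). If 0 < |t + 6| < δ then both bounds hold and |t^2 − 36| ≤ 14|t + 6| < 14·(ε/14) = ε.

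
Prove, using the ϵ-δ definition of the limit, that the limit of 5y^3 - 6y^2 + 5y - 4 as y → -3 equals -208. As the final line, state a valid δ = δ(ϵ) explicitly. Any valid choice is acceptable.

Let ϵ > 0. We want δ > 0 such that 0 < |y + 3| < δ implies |(5y^3 - 6y^2 + 5y - 4) + 208| < ϵ.
(5y^3 - 6y^2 + 5y - 4) + 208 = 5y^3 - 6y^2 + 5y + 204 = (y + 3)(5y^2 - 21y + 68).
So |(5y^3 - 6y^2 + 5y - 4) + 208| = |y + 3|·|5y^2 - 21y + 68|.
Require δ ≤ 1. Then |y + 3| < 1 gives |y| < 4, and by the triangle inequality |5y^2 - 21y + 68| ≤ 5·4^2 + 21·4 + 68 = 232.
Hence |(5y^3 - 6y^2 + 5y - 4) + 208| ≤ 232|y + 3| < ϵ provided |y + 3| < ϵ/232.
Choosing δ = min(1, ϵ/232) ensures both conditions, hence |(5y^3 - 6y^2 + 5y - 4) + 208| < ϵ.

δ = min(1, ϵ/232)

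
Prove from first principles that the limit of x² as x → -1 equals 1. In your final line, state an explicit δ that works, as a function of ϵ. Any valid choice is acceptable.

δ = min(1, ϵ/3)

Suppose ϵ > 0. We seek δ > 0 with 0 < |x + 1| < δ ⇒ |x² − 1| < ϵ.
Factor: x² − 1 = (x + 1)(x - 1), so |x² − 1| = |x + 1|·|x - 1|.
Restrict δ ≤ 1. Then |x + 1| < 1 gives |x| < 2, so by the triangle inequality |x - 1| ≤ 2 + 1 = 3.
Hence |x² − 1| ≤ 3|x + 1|, which is < ϵ once |x + 1| < ϵ/3.
Take δ = min(1, ϵ/3). If 0 < |x + 1| < δ then both bounds hold and |x² − 1| ≤ 3|x + 1| < 3·(ϵ/3) = ϵ.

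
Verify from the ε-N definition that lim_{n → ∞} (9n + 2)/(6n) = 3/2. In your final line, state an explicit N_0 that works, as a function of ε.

Let ε > 0. For n ≥ 1, |(9n + 2)/(6n) − (3/2)| = |12|/(6(6n)) = 12/(6(6n)).
Since 6n ≥ 6n for n ≥ 1, this is ≤ 12/(6·6n) = (1/3)/n.
So |(9n + 2)/(6n) − (3/2)| < ε whenever n > (1/3)/ε.
Take N_0 = (1/3)/ε. If n > N_0 then |(9n + 2)/(6n) − (3/2)| ≤ (1/3)/n < ε.

N_0 = (1/3)/ε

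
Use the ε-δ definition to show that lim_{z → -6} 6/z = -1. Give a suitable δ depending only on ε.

Let ε > 0 be given. We seek δ > 0 such that 0 < |z + 6| < δ implies |6/z + 1| < ε.
|6/z + 1| = 6·|-6 − z|/(6·|z|) = 6|z + 6|/(6|z|).
Restrict δ ≤ 3. Then |z + 6| < 3 gives |z| > 3, so 6|z| > 18.
Then |6/z + 1| < 6|z + 6|/18, which is < ε when |z + 6| < 3ε.
Take δ = min(3, 3ε). Then 0 < |z + 6| < δ gives both |z + 6| < 3 and |z + 6| < 3ε, so |6/z + 1| < ε.

δ = min(3, 3ε)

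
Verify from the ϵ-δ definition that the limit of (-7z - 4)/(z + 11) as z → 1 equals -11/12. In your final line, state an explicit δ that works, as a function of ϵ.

Let ϵ > 0. We want δ > 0 with 0 < |z − 1| < δ ⇒ |(-7z - 4)/(z + 11) + 11/12| < ϵ.
Combining over a common denominator, (-7z - 4)/(z + 11) + 11/12 = [(-7z - 4)·12 − (-11)·(z + 11)] / [12·(z + 11)] = -73(z − 1) / (12(z + 11)).
So |(-7z - 4)/(z + 11) + 11/12| = 73|z − 1| / (12·|z + 11|).
Restrict δ ≤ 6. Then |z − 1| < 6 gives |z + 11| = |(z − 1) + 12| ≥ 12 − 6 = 6.
Hence |(-7z - 4)/(z + 11) + 11/12| < 73|z − 1|/(12·6) = (73/72)|z − 1|, which is < ϵ once |z − 1| < (72/73)ϵ.
Take δ = min(6, (72/73)ϵ). Then 0 < |z − 1| < δ forces both bounds, so |(-7z - 4)/(z + 11) + 11/12| < ϵ.

δ = min(6, (72/73)ϵ)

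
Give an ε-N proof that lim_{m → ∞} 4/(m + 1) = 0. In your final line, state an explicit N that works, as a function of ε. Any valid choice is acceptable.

Let ε > 0. For m ≥ 1, |4/(m + 1) − 0| = 4/(m + 1) ≤ 4/m.
We need 4/m < ε, i.e. m > 4/ε.
Take N = 4/ε. If m > N then |4/(m + 1)| ≤ 4/m < ε.

N = 4/ε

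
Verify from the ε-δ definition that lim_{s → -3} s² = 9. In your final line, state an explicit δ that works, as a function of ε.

Suppose ε > 0. We seek δ > 0 with 0 < |s + 3| < δ ⇒ |s² − 9| < ε.
Factor: s² − 9 = (s + 3)(s - 3), so |s² − 9| = |s + 3|·|s - 3|.
Restrict δ ≤ 1. Then |s + 3| < 1 gives |s| < 4, so by the triangle inequality |s - 3| ≤ 4 + 3 = 7.
Hence |s² − 9| ≤ 7|s + 3|, which is < ε once |s + 3| < ε/7.
Take δ = min(1, ε/7). If 0 < |s + 3| < δ then both bounds hold and |s² − 9| ≤ 7|s + 3| < 7·(ε/7) = ε.

δ = min(1, ε/7)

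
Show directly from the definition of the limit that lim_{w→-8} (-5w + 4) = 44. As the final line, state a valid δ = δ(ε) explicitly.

δ = ε/5

Suppose ε > 0. We need δ > 0 so that 0 < |w + 8| < δ implies |(-5w + 4) − 44| < ε.
|(-5w + 4) − 44| = |-5w - 40| = 5|w + 8|.
Thus it suffices that |w + 8| < ε/5.
Choosing δ = ε/5 gives |(-5w + 4) − 44| = 5|w + 8| < ε whenever |w + 8| < δ.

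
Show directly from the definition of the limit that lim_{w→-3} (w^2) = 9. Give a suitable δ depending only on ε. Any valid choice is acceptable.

δ = min(2, ε/8)

Let ε > 0 be given. We seek δ > 0 with 0 < |w + 3| < δ ⇒ |w^2 − 9| < ε.
Factor: w^2 − 9 = (w + 3)(w - 3), so |w^2 − 9| = |w + 3|·|w - 3|.
Restrict δ ≤ 2. Then |w + 3| < 2 gives |w| < 5, so by the triangle inequality |w - 3| ≤ 5 + 3 = 8.
Hence |w^2 − 9| ≤ 8|w + 3|, which is < ε once |w + 3| < ε/8.
Take δ = min(2, ε/8). If 0 < |w + 3| < δ then both bounds hold and |w^2 − 9| ≤ 8|w + 3| < 8·(ε/8) = ε.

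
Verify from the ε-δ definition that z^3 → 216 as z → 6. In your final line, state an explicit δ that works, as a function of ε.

δ = min(1, ε/127)

Suppose ε > 0. We seek δ > 0 with 0 < |z − 6| < δ ⇒ |z^3 − 216| < ε.
Factor: z^3 − 216 = (z − 6)(z^2 + 6z + 36), so |z^3 − 216| = |z − 6|·|z^2 + 6z + 36|.
Impose δ ≤ 1 so that |z| < 7; then |z^2 + 6z + 36| ≤ 127.
Hence |z^3 − 216| ≤ 127|z − 6|, which is < ε once |z − 6| < ε/127.
Take δ = min(1, ε/127). If 0 < |z − 6| < δ then both bounds hold and |z^3 − 216| ≤ 127|z − 6| < 127·(ε/127) = ε.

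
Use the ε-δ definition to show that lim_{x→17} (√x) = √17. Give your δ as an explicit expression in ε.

Let ε > 0 be given. We want δ > 0 such that 0 < |x − 17| < δ implies |√x − √17| < ε.
Rationalise: √x − √17 = (x − 17)/(√x + √17), so |√x − √17| = |x − 17|/(√x + √17).
Restrict δ ≤ 17 so that |x − 17| < 17 forces x > 0, and then √x + √17 > √17.
Hence |√x − √17| < |x − 17|/√17, which is < ε once |x − 17| < √17·ε.
Take δ = min(17, √17·ε). If 0 < |x − 17| < δ then x > 0 and |√x − √17| < |x − 17|/√17 < ε.

δ = min(17, √17·ε)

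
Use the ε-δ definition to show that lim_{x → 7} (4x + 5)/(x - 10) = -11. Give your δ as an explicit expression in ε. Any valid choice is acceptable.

Suppose ε > 0. We want δ > 0 with 0 < |x − 7| < δ ⇒ |(4x + 5)/(x - 10) + 11| < ε.
Combining over a common denominator, (4x + 5)/(x - 10) + 11 = [(4x + 5)·(-3) − 33·(x - 10)] / [(-3)·(x - 10)] = -45(x − 7) / ((-3)(x - 10)).
So |(4x + 5)/(x - 10) + 11| = 45|x − 7| / (3·|x − 10|).
Restrict δ ≤ 3/2. Then |x − 7| < 3/2 gives |x − 10| = |(x − 7) + (-3)| ≥ 3 − 3/2 = 3/2.
Hence |(4x + 5)/(x - 10) + 11| < 45|x − 7|/(3·(3/2)) = 10|x − 7|, which is < ε once |x − 7| < (1/10)ε.
Take δ = min(3/2, (1/10)ε). Then 0 < |x − 7| < δ forces both bounds, so |(4x + 5)/(x - 10) + 11| < ε.

δ = min(3/2, (1/10)ε)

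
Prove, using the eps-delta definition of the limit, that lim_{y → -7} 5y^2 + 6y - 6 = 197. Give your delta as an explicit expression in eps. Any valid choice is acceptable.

Let eps > 0 be given. We want delta > 0 such that 0 < |y + 7| < delta implies |(5y^2 + 6y - 6) − 197| < eps.
(5y^2 + 6y - 6) − 197 = 5y^2 + 6y - 203 = (y + 7)(5y - 29).
So |(5y^2 + 6y - 6) − 197| = |y + 7|·|5y - 29|.
Assume first that |y + 7| < 2, so |y| < 9. Then |5y - 29| ≤ 5·9 + 29 = 74.
Hence |(5y^2 + 6y - 6) − 197| ≤ 74|y + 7| < eps provided |y + 7| < eps/74.
Take delta = min(2, eps/74). Then 0 < |y + 7| < delta gives both |y + 7| < 2 and |y + 7| < eps/74, so |(5y^2 + 6y - 6) − 197| < eps.

delta = min(2, eps/74)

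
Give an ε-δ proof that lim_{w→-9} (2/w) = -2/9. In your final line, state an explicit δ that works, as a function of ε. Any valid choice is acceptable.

δ = min(9/2, (81/4)ε)

Let ε > 0. We seek δ > 0 such that 0 < |w + 9| < δ implies |2/w + 2/9| < ε.
|2/w + 2/9| = 2·|-9 − w|/(9·|w|) = 2|w + 9|/(9|w|).
Restrict δ ≤ 9/2. Then |w + 9| < 9/2 gives |w| > 9/2, so 9|w| > 81/2.
Then |2/w + 2/9| < 2|w + 9|/(81/2), which is < ε when |w + 9| < (81/4)ε.
Take δ = min(9/2, (81/4)ε). Then 0 < |w + 9| < δ gives both |w + 9| < 9/2 and |w + 9| < (81/4)ε, so |2/w + 2/9| < ε.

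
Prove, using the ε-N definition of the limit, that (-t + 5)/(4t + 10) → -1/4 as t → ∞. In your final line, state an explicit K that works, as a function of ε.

K = (15/8)/ε

Fix ε > 0. We seek K > 0 such that t > K implies |(-t + 5)/(4t + 10) + 1/4| < ε.
(-t + 5)/(4t + 10) + 1/4 = (4(-t + 5) − (-1)(4t + 10)) / (4(4t + 10)) = 30/(4(4t + 10)).
For t > 0 we have 4t + 10 > 4t, so |(-t + 5)/(4t + 10) + 1/4| = 30/(4(4t + 10)) < 30/(4·4t) = (15/8)/t.
Thus |(-t + 5)/(4t + 10) + 1/4| < ε whenever t > (15/8)/ε.
Take K = (15/8)/ε. If t > K then |(-t + 5)/(4t + 10) + 1/4| < (15/8)/t < ε.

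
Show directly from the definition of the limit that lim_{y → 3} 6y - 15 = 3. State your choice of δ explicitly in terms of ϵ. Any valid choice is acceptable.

δ = ϵ/6

Let ϵ > 0 be given. We need δ > 0 so that 0 < |y − 3| < δ implies |(6y - 15) − 3| < ϵ.
|(6y - 15) − 3| = |6y - 18| = 6|y − 3|.
Thus it suffices that |y − 3| < ϵ/6.
Choosing δ = ϵ/6 gives |(6y - 15) − 3| = 6|y − 3| < ϵ whenever |y − 3| < δ.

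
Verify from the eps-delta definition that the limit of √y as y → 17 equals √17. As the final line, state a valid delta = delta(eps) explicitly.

Let eps > 0. We want delta > 0 such that 0 < |y − 17| < delta implies |√y − √17| < eps.
Multiplying by the conjugate, |√y − √17| = |y − 17|/(√y + √17).
Restrict delta ≤ 17 so that |y − 17| < 17 forces y > 0, and then √y + √17 > √17.
Hence |√y − √17| < |y − 17|/√17, which is < eps once |y − 17| < √17·eps.
Take delta = min(17, √17·eps). If 0 < |y − 17| < delta then y > 0 and |√y − √17| < |y − 17|/√17 < eps.

delta = min(17, √17·eps)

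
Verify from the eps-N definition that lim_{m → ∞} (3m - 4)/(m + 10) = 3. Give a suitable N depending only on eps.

Let eps > 0. For m ≥ 1, |(3m - 4)/(m + 10) − 3| = |-34|/((m + 10)) = 34/((m + 10)).
Since m + 10 ≥ m for m ≥ 1, this is ≤ 34/(m) = 34/m.
So |(3m - 4)/(m + 10) − 3| < eps whenever m > 34/eps.
Take N = 34/eps. If m > N then |(3m - 4)/(m + 10) − 3| ≤ 34/m < eps.

N = 34/eps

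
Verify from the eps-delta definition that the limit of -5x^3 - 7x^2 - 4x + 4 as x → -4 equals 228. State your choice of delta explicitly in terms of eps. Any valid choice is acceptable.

delta = min(2, eps/314)

Let eps > 0 be given. We want delta > 0 such that 0 < |x + 4| < delta implies |(-5x^3 - 7x^2 - 4x + 4) − 228| < eps.
(-5x^3 - 7x^2 - 4x + 4) − 228 = -5x^3 - 7x^2 - 4x - 224 = (x + 4)(-5x^2 + 13x - 56).
So |(-5x^3 - 7x^2 - 4x + 4) − 228| = |x + 4|·|-5x^2 + 13x - 56|.
Require delta ≤ 2. Then |x + 4| < 2 gives |x| < 6, and by the triangle inequality |-5x^2 + 13x - 56| ≤ 5·6^2 + 13·6 + 56 = 314.
Hence |(-5x^3 - 7x^2 - 4x + 4) − 228| ≤ 314|x + 4| < eps provided |x + 4| < eps/314.
Take delta = min(2, eps/314). Then 0 < |x + 4| < delta gives both |x + 4| < 2 and |x + 4| < eps/314, so |(-5x^3 - 7x^2 - 4x + 4) − 228| < eps.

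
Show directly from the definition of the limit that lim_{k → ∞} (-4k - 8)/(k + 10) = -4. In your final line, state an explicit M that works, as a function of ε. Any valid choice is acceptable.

Fix ε > 0. For k ≥ 1, |(-4k - 8)/(k + 10) + 4| = |32|/((k + 10)) = 32/((k + 10)).
Since k + 10 ≥ k for k ≥ 1, this is ≤ 32/(k) = 32/k.
So |(-4k - 8)/(k + 10) + 4| < ε whenever k > 32/ε.
Take M = 32/ε. If k > M then |(-4k - 8)/(k + 10) + 4| ≤ 32/k < ε.

M = 32/ε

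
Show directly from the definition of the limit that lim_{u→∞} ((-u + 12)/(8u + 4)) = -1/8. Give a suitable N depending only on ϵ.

N = (25/16)/ϵ

Fix ϵ > 0. We seek N > 0 such that u > N implies |(-u + 12)/(8u + 4) + 1/8| < ϵ.
(-u + 12)/(8u + 4) + 1/8 = (8(-u + 12) − (-1)(8u + 4)) / (8(8u + 4)) = 100/(8(8u + 4)).
For u > 0 we have 8u + 4 > 8u, so |(-u + 12)/(8u + 4) + 1/8| = 100/(8(8u + 4)) < 100/(8·8u) = (25/16)/u.
Thus |(-u + 12)/(8u + 4) + 1/8| < ϵ whenever u > (25/16)/ϵ.
Take N = (25/16)/ϵ. If u > N then |(-u + 12)/(8u + 4) + 1/8| < (25/16)/u < ϵ.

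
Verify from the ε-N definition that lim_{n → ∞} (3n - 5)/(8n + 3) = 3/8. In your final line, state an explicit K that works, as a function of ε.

K = (49/64)/ε

Let ε > 0 be given. For n ≥ 1, |(3n - 5)/(8n + 3) − (3/8)| = |-49|/(8(8n + 3)) = 49/(8(8n + 3)).
Since 8n + 3 ≥ 8n for n ≥ 1, this is ≤ 49/(8·8n) = (49/64)/n.
So |(3n - 5)/(8n + 3) − (3/8)| < ε whenever n > (49/64)/ε.
Take K = (49/64)/ε. If n > K then |(3n - 5)/(8n + 3) − (3/8)| ≤ (49/64)/n < ε.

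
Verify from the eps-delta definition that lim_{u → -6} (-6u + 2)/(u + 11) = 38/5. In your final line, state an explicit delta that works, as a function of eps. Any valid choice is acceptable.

Suppose eps > 0. We want delta > 0 with 0 < |u + 6| < delta ⇒ |(-6u + 2)/(u + 11) − (38/5)| < eps.
Combining over a common denominator, (-6u + 2)/(u + 11) − (38/5) = [(-6u + 2)·5 − 38·(u + 11)] / [5·(u + 11)] = -68(u + 6) / (5(u + 11)).
So |(-6u + 2)/(u + 11) − (38/5)| = 68|u + 6| / (5·|u + 11|).
Require delta ≤ 5/2, so |u + 11| ≥ |5| − |u + 6| > 5 − 5/2 = 5/2.
Hence |(-6u + 2)/(u + 11) − (38/5)| < 68|u + 6|/(5·(5/2)) = (136/25)|u + 6|, which is < eps once |u + 6| < (25/136)eps.
Take delta = min(5/2, (25/136)eps). Then 0 < |u + 6| < delta forces both bounds, so |(-6u + 2)/(u + 11) − (38/5)| < eps.

delta = min(5/2, (25/136)eps)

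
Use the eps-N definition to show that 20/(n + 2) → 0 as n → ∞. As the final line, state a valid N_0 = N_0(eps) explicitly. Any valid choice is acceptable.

N_0 = 20/eps

Fix eps > 0. For n ≥ 1, |20/(n + 2) − 0| = 20/(n + 2) ≤ 20/n.
We need 20/n < eps, i.e. n > 20/eps.
Take N_0 = 20/eps. If n > N_0 then |20/(n + 2)| ≤ 20/n < eps.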